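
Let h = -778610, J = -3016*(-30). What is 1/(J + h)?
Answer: -1/688130 ≈ -1.4532e-6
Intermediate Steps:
J = 90480
1/(J + h) = 1/(90480 - 778610) = 1/(-688130) = -1/688130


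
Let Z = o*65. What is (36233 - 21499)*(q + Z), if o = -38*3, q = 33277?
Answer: 381124378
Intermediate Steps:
o = -114
Z = -7410 (Z = -114*65 = -7410)
(36233 - 21499)*(q + Z) = (36233 - 21499)*(33277 - 7410) = 14734*25867 = 381124378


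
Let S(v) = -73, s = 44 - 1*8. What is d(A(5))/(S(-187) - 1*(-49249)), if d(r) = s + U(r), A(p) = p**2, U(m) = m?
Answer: 61/49176 ≈ 0.0012404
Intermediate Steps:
s = 36 (s = 44 - 8 = 36)
d(r) = 36 + r
d(A(5))/(S(-187) - 1*(-49249)) = (36 + 5**2)/(-73 - 1*(-49249)) = (36 + 25)/(-73 + 49249) = 61/49176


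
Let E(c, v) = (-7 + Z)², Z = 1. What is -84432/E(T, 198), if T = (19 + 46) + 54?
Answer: -7036/3 ≈ -2345.3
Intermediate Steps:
T = 119 (T = 65 + 54 = 119)
E(c, v) = 36 (E(c, v) = (-7 + 1)² = (-6)² = 36)
-84432/E(T, 198) = -84432/36 = -84432*1/36 = -7036/3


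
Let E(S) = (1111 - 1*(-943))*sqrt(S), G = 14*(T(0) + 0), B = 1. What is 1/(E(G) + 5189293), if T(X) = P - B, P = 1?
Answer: 1/5189293 ≈ 1.9270e-7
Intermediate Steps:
T(X) = 0 (T(X) = 1 - 1*1 = 1 - 1 = 0)
G = 0 (G = 14*(0 + 0) = 14*0 = 0)
E(S) = 2054*sqrt(S) (E(S) = (1111 + 943)*sqrt(S) = 2054*sqrt(S))
1/(E(G) + 5189293) = 1/(2054*sqrt(0) + 5189293) = 1/(2054*0 + 5189293) = 1/(0 + 5189293) = 1/5189293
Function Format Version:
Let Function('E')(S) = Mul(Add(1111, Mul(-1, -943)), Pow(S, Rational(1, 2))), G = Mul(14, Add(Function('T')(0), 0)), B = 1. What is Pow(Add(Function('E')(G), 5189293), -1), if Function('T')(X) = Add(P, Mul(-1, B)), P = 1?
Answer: Rational(1, 5189293) ≈ 1.9270e-7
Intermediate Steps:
Function('T')(X) = 0 (Function('T')(X) = Add(1, Mul(-1, 1)) = Add(1, -1) = 0)
G = 0 (G = Mul(14, Add(0, 0)) = Mul(14, 0) = 0)
Function('E')(S) = Mul(2054, Pow(S, Rational(1, 2))) (Function('E')(S) = Mul(Add(1111, 943), Pow(S, Rational(1, 2))) = Mul(2054, Pow(S, Rational(1, 2))))
Pow(Add(Function('E')(G), 5189293), -1) = Pow(Add(Mul(2054, Pow(0, Rational(1, 2))), 5189293), -1) = Pow(Add(Mul(2054, 0), 5189293), -1) = Pow(Add(0, 5189293), -1) = Pow(5189293, -1) = Rational(1, 5189293)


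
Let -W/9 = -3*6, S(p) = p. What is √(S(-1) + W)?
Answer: √161 ≈ 12.689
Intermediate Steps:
W = 162 (W = -(-27)*6 = -9*(-18) = 162)
√(S(-1) + W) = √(-1 + 162) = √161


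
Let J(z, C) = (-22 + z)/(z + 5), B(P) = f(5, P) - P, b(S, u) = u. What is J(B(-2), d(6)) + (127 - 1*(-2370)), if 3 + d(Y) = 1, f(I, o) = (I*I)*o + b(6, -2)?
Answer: 12493/5 ≈ 2498.6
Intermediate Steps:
f(I, o) = -2 + o*I² (f(I, o) = (I*I)*o - 2 = I²*o - 2 = o*I² - 2 = -2 + o*I²)
d(Y) = -2 (d(Y) = -3 + 1 = -2)
B(P) = -2 + 24*P (B(P) = (-2 + P*5²) - P = (-2 + P*25) - P = (-2 + 25*P) - P = -2 + 24*P)
J(z, C) = (-22 + z)/(5 + z)
J(B(-2), d(6)) + (127 - 1*(-2370)) = (-22 + (-2 + 24*(-2)))/(5 + (-2 + 24*(-2))) + (127 - 1*(-2370)) = (-22 + (-2 - 48))/(5 + (-2 - 48)) + (127 + 2370) = (-22 - 50)/(5 - 50) + 2497 = -72/(-45) + 2497 = -1/45*(-72) + 2497 = 8/5 + 2497 = 12493/5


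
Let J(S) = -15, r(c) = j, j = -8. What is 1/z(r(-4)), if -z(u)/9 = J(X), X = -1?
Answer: 1/135 ≈ 0.0074074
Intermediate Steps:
r(c) = -8
z(u) = 135 (z(u) = -9*(-15) = 135)
1/z(r(-4)) = 1/135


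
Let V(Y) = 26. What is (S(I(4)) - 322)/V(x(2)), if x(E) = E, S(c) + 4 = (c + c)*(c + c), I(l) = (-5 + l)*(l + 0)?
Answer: -131/13 ≈ -10.077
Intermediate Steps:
I(l) = l*(-5 + l) (I(l) = (-5 + l)*l = l*(-5 + l))
S(c) = -4 + 4*c² (S(c) = -4 + (c + c)*(c + c) = -4 + (2*c)*(2*c) = -4 + 4*c²)
(S(I(4)) - 322)/V(x(2)) = ((-4 + 4*(4*(-5 + 4))²) - 322)/26 = ((-4 + 4*(4*(-1))²) - 322)*(1/26) = ((-4 + 4*(-4)²) - 322)*(1/26) = ((-4 + 4*16) - 322)*(1/26) = ((-4 + 64) - 322)*(1/26) = (60 - 322)*(1/26) = -262*1/26 = -131/13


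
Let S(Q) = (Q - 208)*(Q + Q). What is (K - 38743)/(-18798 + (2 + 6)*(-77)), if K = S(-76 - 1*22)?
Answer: -1249/1142 ≈ -1.0937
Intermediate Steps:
S(Q) = 2*Q*(-208 + Q) (S(Q) = (-208 + Q)*(2*Q) = 2*Q*(-208 + Q))
K = 59976 (K = 2*(-76 - 1*22)*(-208 + (-76 - 1*22)) = 2*(-76 - 22)*(-208 + (-76 - 22)) = 2*(-98)*(-208 - 98) = 2*(-98)*(-306) = 59976)
(K - 38743)/(-18798 + (2 + 6)*(-77)) = (59976 - 38743)/(-18798 + (2 + 6)*(-77)) = 21233/(-18798 + 8*(-77)) = 21233/(-18798 - 616) = 21233/(-19414) = 21233*(-1/19414) = -1249/1142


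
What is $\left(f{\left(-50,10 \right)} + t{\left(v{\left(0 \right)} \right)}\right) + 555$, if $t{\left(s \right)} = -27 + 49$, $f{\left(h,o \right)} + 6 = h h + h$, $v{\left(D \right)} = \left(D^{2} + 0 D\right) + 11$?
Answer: $3021$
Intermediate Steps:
$v{\left(D \right)} = 11 + D^{2}$ ($v{\left(D \right)} = \left(D^{2} + 0\right) + 11 = D^{2} + 11 = 11 + D^{2}$)
$f{\left(h,o \right)} = -6 + h + h^{2}$ ($f{\left(h,o \right)} = -6 + \left(h h + h\right) = -6 + \left(h^{2} + h\right) = -6 + \left(h + h^{2}\right) = -6 + h + h^{2}$)
$t{\left(s \right)} = 22$
$\left(f{\left(-50,10 \right)} + t{\left(v{\left(0 \right)} \right)}\right) + 555 = \left(\left(-6 - 50 + \left(-50\right)^{2}\right) + 22\right) + 555 = \left(\left(-6 - 50 + 2500\right) + 22\right) + 555 = \left(2444 + 22\right) + 555 = 2466 + 555 = 3021$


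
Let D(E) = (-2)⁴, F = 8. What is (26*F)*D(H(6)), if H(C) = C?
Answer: 3328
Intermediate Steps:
D(E) = 16
(26*F)*D(H(6)) = (26*8)*16 = 208*16 = 3328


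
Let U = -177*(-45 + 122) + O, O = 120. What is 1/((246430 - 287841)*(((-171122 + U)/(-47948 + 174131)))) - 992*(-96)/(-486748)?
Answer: -182014764519807/930388908493267 ≈ -0.19563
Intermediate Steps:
U = -13509 (U = -177*(-45 + 122) + 120 = -177*77 + 120 = -13629 + 120 = -13509)
1/((246430 - 287841)*(((-171122 + U)/(-47948 + 174131)))) - 992*(-96)/(-486748) = 1/((246430 - 287841)*(((-171122 - 13509)/(-47948 + 174131)))) - 992*(-96)/(-486748) = 1/((-41411)*((-184631/126183))) + 95232*(-1/486748) = -1/(41411*((-184631*1/126183))) - 23808/121687 = -1/(41411*(-184631/126183)) - 23808/121687 = -1/41411*(-126183/184631) - 23808/121687 = 126183/7645754341 - 23808/121687 = -182014764519807/930388908493267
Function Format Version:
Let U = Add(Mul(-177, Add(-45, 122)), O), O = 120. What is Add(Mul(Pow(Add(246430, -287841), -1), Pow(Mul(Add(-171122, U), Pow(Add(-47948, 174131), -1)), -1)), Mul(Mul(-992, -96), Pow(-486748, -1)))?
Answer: Rational(-182014764519807, 930388908493267) ≈ -0.19563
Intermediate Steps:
U = -13509 (U = Add(Mul(-177, Add(-45, 122)), 120) = Add(Mul(-177, 77), 120) = Add(-13629, 120) = -13509)
Add(Mul(Pow(Add(246430, -287841), -1), Pow(Mul(Add(-171122, U), Pow(Add(-47948, 174131), -1)), -1)), Mul(Mul(-992, -96), Pow(-486748, -1))) = Add(Mul(Pow(Add(246430, -287841), -1), Pow(Mul(Add(-171122, -13509), Pow(Add(-47948, 174131), -1)), -1)), Mul(Mul(-992, -96), Pow(-486748, -1))) = Add(Mul(Pow(-41411, -1), Pow(Mul(-184631, Pow(126183, -1)), -1)), Mul(95232, Rational(-1, 486748))) = Add(Mul(Rational(-1, 41411), Pow(Mul(-184631, Rational(1, 126183)), -1)), Rational(-23808, 121687)) = Add(Mul(Rational(-1, 41411), Pow(Rational(-184631, 126183), -1)), Rational(-23808, 121687)) = Add(Mul(Rational(-1, 41411), Rational(-126183, 184631)), Rational(-23808, 121687)) = Add(Rational(126183, 7645754341), Rational(-23808, 121687)) = Rational(-182014764519807, 930388908493267)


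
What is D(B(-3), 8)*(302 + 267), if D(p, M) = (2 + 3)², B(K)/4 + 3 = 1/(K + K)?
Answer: 14225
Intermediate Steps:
B(K) = -12 + 2/K (B(K) = -12 + 4/(K + K) = -12 + 4/((2*K)) = -12 + 4*(1/(2*K)) = -12 + 2/K)
D(p, M) = 25 (D(p, M) = 5² = 25)
D(B(-3), 8)*(302 + 267) = 25*(302 + 267) = 25*569 = 14225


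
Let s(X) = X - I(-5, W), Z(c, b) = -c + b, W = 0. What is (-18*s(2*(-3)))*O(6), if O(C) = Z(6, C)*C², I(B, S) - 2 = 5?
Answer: 0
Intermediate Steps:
I(B, S) = 7 (I(B, S) = 2 + 5 = 7)
Z(c, b) = b - c
O(C) = C²*(-6 + C) (O(C) = (C - 1*6)*C² = (C - 6)*C² = (-6 + C)*C² = C²*(-6 + C))
s(X) = -7 + X (s(X) = X - 1*7 = X - 7 = -7 + X)
(-18*s(2*(-3)))*O(6) = (-18*(-7 + 2*(-3)))*(6²*(-6 + 6)) = (-18*(-7 - 6))*(36*0) = -18*(-13)*0 = 234*0 = 0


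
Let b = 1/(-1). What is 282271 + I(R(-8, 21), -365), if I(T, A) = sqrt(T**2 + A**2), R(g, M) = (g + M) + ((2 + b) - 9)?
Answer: 282271 + 5*sqrt(5330) ≈ 2.8264e+5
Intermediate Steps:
b = -1
R(g, M) = -8 + M + g (R(g, M) = (g + M) + ((2 - 1) - 9) = (M + g) + (1 - 9) = (M + g) - 8 = -8 + M + g)
I(T, A) = sqrt(A**2 + T**2)
282271 + I(R(-8, 21), -365) = 282271 + sqrt((-365)**2 + (-8 + 21 - 8)**2) = 282271 + sqrt(133225 + 5**2) = 282271 + sqrt(133225 + 25) = 282271 + sqrt(133250) = 282271 + 5*sqrt(5330)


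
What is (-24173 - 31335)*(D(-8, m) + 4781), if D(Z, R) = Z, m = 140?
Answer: -264939684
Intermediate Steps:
(-24173 - 31335)*(D(-8, m) + 4781) = (-24173 - 31335)*(-8 + 4781) = -55508*4773 = -264939684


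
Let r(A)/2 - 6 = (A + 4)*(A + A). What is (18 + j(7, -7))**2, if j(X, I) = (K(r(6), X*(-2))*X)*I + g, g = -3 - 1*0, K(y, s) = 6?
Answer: 77841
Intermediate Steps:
r(A) = 12 + 4*A*(4 + A) (r(A) = 12 + 2*((A + 4)*(A + A)) = 12 + 2*((4 + A)*(2*A)) = 12 + 2*(2*A*(4 + A)) = 12 + 4*A*(4 + A))
g = -3 (g = -3 + 0 = -3)
j(X, I) = -3 + 6*I*X (j(X, I) = (6*X)*I - 3 = 6*I*X - 3 = -3 + 6*I*X)
(18 + j(7, -7))**2 = (18 + (-3 + 6*(-7)*7))**2 = (18 + (-3 - 294))**2 = (18 - 297)**2 = (-279)**2 = 77841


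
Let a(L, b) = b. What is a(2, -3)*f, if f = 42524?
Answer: -127572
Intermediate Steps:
a(2, -3)*f = -3*42524 = -127572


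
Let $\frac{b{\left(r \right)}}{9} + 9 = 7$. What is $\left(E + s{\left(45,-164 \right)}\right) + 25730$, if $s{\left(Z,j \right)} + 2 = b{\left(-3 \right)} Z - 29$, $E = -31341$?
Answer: $-6452$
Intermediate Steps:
$b{\left(r \right)} = -18$ ($b{\left(r \right)} = -81 + 9 \cdot 7 = -81 + 63 = -18$)
$s{\left(Z,j \right)} = -31 - 18 Z$ ($s{\left(Z,j \right)} = -2 - \left(29 + 18 Z\right) = -31 - 18 Z$)
$\left(E + s{\left(45,-164 \right)}\right) + 25730 = \left(-31341 - 841\right) + 25730 = -32182 + 25730 = -6452$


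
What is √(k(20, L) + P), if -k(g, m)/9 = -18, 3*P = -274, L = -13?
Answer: 2*√159/3 ≈ 8.4063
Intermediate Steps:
P = -274/3 (P = (⅓)*(-274) = -274/3 ≈ -91.333)
k(g, m) = 162 (k(g, m) = -9*(-18) = 162)
√(k(20, L) + P) = √(162 - 274/3) = √(212/3) = 2*√159/3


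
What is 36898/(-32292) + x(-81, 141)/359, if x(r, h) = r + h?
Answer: -5654431/5796414 ≈ -0.97550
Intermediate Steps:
x(r, h) = h + r
36898/(-32292) + x(-81, 141)/359 = 36898/(-32292) + (141 - 81)/359 = 36898*(-1/32292) + 60*(1/359) = -18449/16146 + 60/359 = -5654431/5796414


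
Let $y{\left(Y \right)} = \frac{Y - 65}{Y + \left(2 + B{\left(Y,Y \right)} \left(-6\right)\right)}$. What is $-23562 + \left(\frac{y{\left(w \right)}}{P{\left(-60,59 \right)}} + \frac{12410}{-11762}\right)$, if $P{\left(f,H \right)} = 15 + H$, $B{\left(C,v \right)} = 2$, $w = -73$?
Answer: $- \frac{425561352428}{18060551} \approx -23563.0$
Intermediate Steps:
$y{\left(Y \right)} = \frac{-65 + Y}{-10 + Y}$ ($y{\left(Y \right)} = \frac{Y - 65}{Y + \left(2 + 2 \left(-6\right)\right)} = \frac{-65 + Y}{Y + \left(2 - 12\right)} = \frac{-65 + Y}{Y - 10} = \frac{-65 + Y}{-10 + Y}$)
$-23562 + \left(\frac{y{\left(w \right)}}{P{\left(-60,59 \right)}} + \frac{12410}{-11762}\right) = -23562 + \left(\frac{\frac{1}{-10 - 73} \left(-65 - 73\right)}{15 + 59} + \frac{12410}{-11762}\right) = -23562 + \left(\frac{\frac{1}{-83} \left(-138\right)}{74} + 12410 \left(- \frac{1}{11762}\right)\right) = -23562 - \left(\frac{6205}{5881} - \left(- \frac{1}{83}\right) \left(-138\right) \frac{1}{74}\right) = -23562 + \left(\frac{138}{83} \cdot \frac{1}{74} - \frac{6205}{5881}\right) = -23562 + \left(\frac{69}{3071} - \frac{6205}{5881}\right) = -23562 - \frac{18649766}{18060551} = - \frac{425561352428}{18060551}$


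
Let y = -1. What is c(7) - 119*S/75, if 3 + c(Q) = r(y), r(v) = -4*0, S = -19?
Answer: 2036/75 ≈ 27.147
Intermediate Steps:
r(v) = 0
c(Q) = -3 (c(Q) = -3 + 0 = -3)
c(7) - 119*S/75 = -3 - (-2261)/75 = -3 - 119*(-19/75) = -3 + 2261/75 = 2036/75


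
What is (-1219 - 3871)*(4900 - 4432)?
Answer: -2382120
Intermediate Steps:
(-1219 - 3871)*(4900 - 4432) = -5090*468 = -2382120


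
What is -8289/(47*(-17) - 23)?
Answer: 2763/274 ≈ 10.084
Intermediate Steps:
-8289/(47*(-17) - 23) = -8289/(-799 - 23) = -8289/(-822) = -8289*(-1/822) = 2763/274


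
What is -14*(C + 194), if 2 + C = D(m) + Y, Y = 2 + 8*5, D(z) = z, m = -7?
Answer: -3178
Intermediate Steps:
Y = 42 (Y = 2 + 40 = 42)
C = 33 (C = -2 + (-7 + 42) = -2 + 35 = 33)
-14*(C + 194) = -14*(33 + 194) = -14*227 = -3178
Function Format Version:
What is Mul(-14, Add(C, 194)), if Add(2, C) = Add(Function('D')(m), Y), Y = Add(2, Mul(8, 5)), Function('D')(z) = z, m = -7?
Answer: -3178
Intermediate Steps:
Y = 42 (Y = Add(2, 40) = 42)
C = 33 (C = Add(-2, Add(-7, 42)) = Add(-2, 35) = 33)
Mul(-14, Add(C, 194)) = Mul(-14, Add(33, 194)) = Mul(-14, 227) = -3178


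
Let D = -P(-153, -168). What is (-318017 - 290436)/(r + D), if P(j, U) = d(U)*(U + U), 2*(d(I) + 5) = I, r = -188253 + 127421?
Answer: 608453/90736 ≈ 6.7057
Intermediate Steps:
r = -60832
d(I) = -5 + I/2
P(j, U) = 2*U*(-5 + U/2) (P(j, U) = (-5 + U/2)*(U + U) = (-5 + U/2)*(2*U) = 2*U*(-5 + U/2))
D = -29904 (D = -(-168)*(-10 - 168) = -(-168)*(-178) = -1*29904 = -29904)
(-318017 - 290436)/(r + D) = (-318017 - 290436)/(-60832 - 29904) = -608453/(-90736) = -608453*(-1/90736) = 608453/90736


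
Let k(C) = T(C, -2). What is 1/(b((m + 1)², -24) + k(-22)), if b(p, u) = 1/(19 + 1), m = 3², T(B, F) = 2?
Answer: 20/41 ≈ 0.48780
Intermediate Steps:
m = 9
b(p, u) = 1/20
k(C) = 2
1/(b((m + 1)², -24) + k(-22)) = 1/(1/20 + 2) = 1/(41/20) = 20/41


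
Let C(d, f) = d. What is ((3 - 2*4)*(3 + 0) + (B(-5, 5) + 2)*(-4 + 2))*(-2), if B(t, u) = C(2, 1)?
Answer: 46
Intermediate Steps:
B(t, u) = 2
((3 - 2*4)*(3 + 0) + (B(-5, 5) + 2)*(-4 + 2))*(-2) = ((3 - 2*4)*(3 + 0) + (2 + 2)*(-4 + 2))*(-2) = ((3 - 8)*3 + 4*(-2))*(-2) = (-5*3 - 8)*(-2) = (-15 - 8)*(-2) = -23*(-2) = 46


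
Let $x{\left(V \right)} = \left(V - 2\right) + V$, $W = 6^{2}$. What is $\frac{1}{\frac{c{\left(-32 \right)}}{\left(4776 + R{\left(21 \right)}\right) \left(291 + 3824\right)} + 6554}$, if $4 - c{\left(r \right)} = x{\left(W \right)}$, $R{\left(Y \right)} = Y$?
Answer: $\frac{6579885}{43124566268} \approx 0.00015258$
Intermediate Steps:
$W = 36$
$x{\left(V \right)} = -2 + 2 V$ ($x{\left(V \right)} = \left(-2 + V\right) + V = -2 + 2 V$)
$c{\left(r \right)} = -66$ ($c{\left(r \right)} = 4 - \left(-2 + 2 \cdot 36\right) = 4 - \left(-2 + 72\right) = 4 - 70 = -66$)
$\frac{1}{\frac{c{\left(-32 \right)}}{\left(4776 + R{\left(21 \right)}\right) \left(291 + 3824\right)} + 6554} = \frac{1}{- \frac{66}{\left(4776 + 21\right) \left(291 + 3824\right)} + 6554} = \frac{1}{- \frac{66}{4797 \cdot 4115} + 6554} = \frac{1}{- \frac{66}{19739655} + 6554} = \frac{1}{\left(-66\right) \frac{1}{19739655} + 6554} = \frac{1}{- \frac{22}{6579885} + 6554} = \frac{1}{\frac{43124566268}{6579885}} = \frac{6579885}{43124566268}$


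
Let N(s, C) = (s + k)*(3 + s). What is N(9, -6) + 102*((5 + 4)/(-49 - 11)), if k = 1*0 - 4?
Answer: 447/10 ≈ 44.700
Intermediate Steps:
k = -4 (k = 0 - 4 = -4)
N(s, C) = (-4 + s)*(3 + s) (N(s, C) = (s - 4)*(3 + s) = (-4 + s)*(3 + s))
N(9, -6) + 102*((5 + 4)/(-49 - 11)) = (-12 + 9² - 1*9) + 102*((5 + 4)/(-49 - 11)) = (-12 + 81 - 9) + 102*(9/(-60)) = 60 + 102*(9*(-1/60)) = 60 + 102*(-3/20) = 60 - 153/10 = 447/10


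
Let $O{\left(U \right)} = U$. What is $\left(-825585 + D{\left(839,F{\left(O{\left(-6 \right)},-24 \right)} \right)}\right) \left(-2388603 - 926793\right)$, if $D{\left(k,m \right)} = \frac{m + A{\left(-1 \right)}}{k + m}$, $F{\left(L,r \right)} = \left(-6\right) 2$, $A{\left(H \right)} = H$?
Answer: $\frac{2263615821007968}{827} \approx 2.7371 \cdot 10^{12}$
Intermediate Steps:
$F{\left(L,r \right)} = -12$
$D{\left(k,m \right)} = \frac{-1 + m}{k + m}$ ($D{\left(k,m \right)} = \frac{m - 1}{k + m} = \frac{-1 + m}{k + m}$)
$\left(-825585 + D{\left(839,F{\left(O{\left(-6 \right)},-24 \right)} \right)}\right) \left(-2388603 - 926793\right) = \left(-825585 + \frac{-1 - 12}{839 - 12}\right) \left(-2388603 - 926793\right) = \left(-825585 + \frac{1}{827} \left(-13\right)\right) \left(-3315396\right) = \left(-825585 - \frac{13}{827}\right) \left(-3315396\right) = \left(- \frac{682758808}{827}\right) \left(-3315396\right) = \frac{2263615821007968}{827}$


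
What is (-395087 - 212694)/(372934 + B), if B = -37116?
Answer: -607781/335818 ≈ -1.8099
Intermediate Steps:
(-395087 - 212694)/(372934 + B) = (-395087 - 212694)/(372934 - 37116) = -607781/335818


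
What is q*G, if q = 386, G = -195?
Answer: -75270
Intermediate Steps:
q*G = 386*(-195) = -75270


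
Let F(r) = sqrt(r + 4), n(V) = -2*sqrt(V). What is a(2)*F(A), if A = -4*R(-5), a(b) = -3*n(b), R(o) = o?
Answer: 24*sqrt(3) ≈ 41.569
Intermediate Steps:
a(b) = 6*sqrt(b) (a(b) = -(-6)*sqrt(b) = 6*sqrt(b))
A = 20 (A = -4*(-5) = 20)
F(r) = sqrt(4 + r)
a(2)*F(A) = (6*sqrt(2))*sqrt(4 + 20) = (6*sqrt(2))*sqrt(24) = (6*sqrt(2))*(2*sqrt(6)) = 24*sqrt(3)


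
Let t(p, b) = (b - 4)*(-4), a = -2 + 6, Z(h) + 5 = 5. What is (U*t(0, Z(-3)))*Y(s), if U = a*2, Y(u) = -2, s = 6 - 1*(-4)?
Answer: -256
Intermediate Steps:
Z(h) = 0 (Z(h) = -5 + 5 = 0)
a = 4
s = 10 (s = 6 + 4 = 10)
t(p, b) = 16 - 4*b (t(p, b) = (-4 + b)*(-4) = 16 - 4*b)
U = 8 (U = 4*2 = 8)
(U*t(0, Z(-3)))*Y(s) = (8*(16 - 4*0))*(-2) = (8*(16 + 0))*(-2) = (8*16)*(-2) = 128*(-2) = -256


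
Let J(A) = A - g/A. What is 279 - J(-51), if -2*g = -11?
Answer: 33649/102 ≈ 329.89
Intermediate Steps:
g = 11/2 (g = -1/2*(-11) = 11/2 ≈ 5.5000)
J(A) = A - 11/(2*A)
279 - J(-51) = 279 - (-51 - 11/2/(-51)) = 279 - (-51 - 11/2*(-1/51)) = 279 - (-51 + 11/102) = 279 - 1*(-5191/102) = 279 + 5191/102 = 33649/102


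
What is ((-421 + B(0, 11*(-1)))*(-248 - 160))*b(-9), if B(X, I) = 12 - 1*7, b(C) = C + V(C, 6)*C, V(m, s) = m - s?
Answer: 21385728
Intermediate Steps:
b(C) = C + C*(-6 + C) (b(C) = C + (C - 1*6)*C = C + (C - 6)*C = C + (-6 + C)*C = C + C*(-6 + C))
B(X, I) = 5 (B(X, I) = 12 - 7 = 5)
((-421 + B(0, 11*(-1)))*(-248 - 160))*b(-9) = ((-421 + 5)*(-248 - 160))*(-9*(-5 - 9)) = (-416*(-408))*(-9*(-14)) = 169728*126 = 21385728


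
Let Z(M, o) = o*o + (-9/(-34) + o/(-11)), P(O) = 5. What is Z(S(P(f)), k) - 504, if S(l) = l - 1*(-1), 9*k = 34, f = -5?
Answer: -14838217/30294 ≈ -489.81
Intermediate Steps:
k = 34/9 (k = (⅑)*34 = 34/9 ≈ 3.7778)
S(l) = 1 + l (S(l) = l + 1 = 1 + l)
Z(M, o) = 9/34 + o² - o/11 (Z(M, o) = o² + (-9*(-1/34) + o*(-1/11)) = o² + (9/34 - o/11) = 9/34 + o² - o/11)
Z(S(P(f)), k) - 504 = (9/34 + (34/9)² - 1/11*34/9) - 504 = (9/34 + 1156/81 - 34/99) - 504 = 429959/30294 - 504 = -14838217/30294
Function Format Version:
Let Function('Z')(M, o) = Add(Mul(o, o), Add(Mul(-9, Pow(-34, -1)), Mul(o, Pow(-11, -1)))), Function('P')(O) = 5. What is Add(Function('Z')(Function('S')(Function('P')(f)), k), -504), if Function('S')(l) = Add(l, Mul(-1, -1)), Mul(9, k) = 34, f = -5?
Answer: Rational(-14838217, 30294) ≈ -489.81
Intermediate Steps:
k = Rational(34, 9) (k = Mul(Rational(1, 9), 34) = Rational(34, 9) ≈ 3.7778)
Function('S')(l) = Add(1, l) (Function('S')(l) = Add(l, 1) = Add(1, l))
Function('Z')(M, o) = Add(Rational(9, 34), Pow(o, 2), Mul(Rational(-1, 11), o)) (Function('Z')(M, o) = Add(Pow(o, 2), Add(Mul(-9, Rational(-1, 34)), Mul(o, Rational(-1, 11)))) = Add(Pow(o, 2), Add(Rational(9, 34), Mul(Rational(-1, 11), o))) = Add(Rational(9, 34), Pow(o, 2), Mul(Rational(-1, 11), o)))
Add(Function('Z')(Function('S')(Function('P')(f)), k), -504) = Add(Add(Rational(9, 34), Pow(Rational(34, 9), 2), Mul(Rational(-1, 11), Rational(34, 9))), -504) = Add(Add(Rational(9, 34), Rational(1156, 81), Rational(-34, 99)), -504) = Add(Rational(429959, 30294), -504) = Rational(-14838217, 30294)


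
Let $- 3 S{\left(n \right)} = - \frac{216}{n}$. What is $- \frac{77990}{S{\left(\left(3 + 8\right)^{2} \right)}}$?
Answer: $- \frac{4718395}{36} \approx -1.3107 \cdot 10^{5}$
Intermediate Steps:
$S{\left(n \right)} = \frac{72}{n}$ ($S{\left(n \right)} = - \frac{\left(-216\right) \frac{1}{n}}{3} = \frac{72}{n}$)
$- \frac{77990}{S{\left(\left(3 + 8\right)^{2} \right)}} = - \frac{77990}{72 \frac{1}{\left(3 + 8\right)^{2}}} = - \frac{77990}{72 \frac{1}{11^{2}}} = - \frac{77990}{72 \cdot \frac{1}{121}} = - \frac{77990}{\frac{72}{121}} = \left(-77990\right) \frac{121}{72} = - \frac{4718395}{36}$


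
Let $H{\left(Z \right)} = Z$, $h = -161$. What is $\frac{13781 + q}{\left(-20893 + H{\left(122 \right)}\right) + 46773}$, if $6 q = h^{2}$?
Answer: $\frac{108607}{156012} \approx 0.69615$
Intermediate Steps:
$q = \frac{25921}{6}$ ($q = \frac{\left(-161\right)^{2}}{6} = \frac{1}{6} \cdot 25921 = \frac{25921}{6} \approx 4320.2$)
$\frac{13781 + q}{\left(-20893 + H{\left(122 \right)}\right) + 46773} = \frac{13781 + \frac{25921}{6}}{\left(-20893 + 122\right) + 46773} = \frac{108607}{6 \left(-20771 + 46773\right)} = \frac{108607}{6 \cdot 26002} = \frac{108607}{6} \cdot \frac{1}{26002} = \frac{108607}{156012}$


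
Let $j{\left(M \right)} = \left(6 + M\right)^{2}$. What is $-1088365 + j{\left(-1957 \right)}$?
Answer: $2718036$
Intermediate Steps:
$-1088365 + j{\left(-1957 \right)} = -1088365 + \left(6 - 1957\right)^{2} = -1088365 + \left(-1951\right)^{2} = -1088365 + 3806401 = 2718036$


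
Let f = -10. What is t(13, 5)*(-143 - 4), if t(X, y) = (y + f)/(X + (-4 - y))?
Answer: 735/4 ≈ 183.75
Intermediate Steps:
t(X, y) = (-10 + y)/(-4 + X - y) (t(X, y) = (y - 10)/(X + (-4 - y)) = (-10 + y)/(-4 + X - y))
t(13, 5)*(-143 - 4) = ((10 - 1*5)/(4 + 5 - 1*13))*(-143 - 4) = ((10 - 5)/(4 + 5 - 13))*(-147) = (5/(-4))*(-147) = -1/4*5*(-147) = -5/4*(-147) = 735/4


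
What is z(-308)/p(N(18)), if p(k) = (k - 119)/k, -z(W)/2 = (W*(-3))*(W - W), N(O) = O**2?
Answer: 0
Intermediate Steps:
z(W) = 0 (z(W) = -2*W*(-3)*(W - W) = -2*(-3*W)*0 = -2*0 = 0)
p(k) = (-119 + k)/k
z(-308)/p(N(18)) = 0/(((-119 + 18**2)/(18**2))) = 0/(((-119 + 324)/324)) = 0/(((1/324)*205)) = 0/(205/324) = 0*(324/205) = 0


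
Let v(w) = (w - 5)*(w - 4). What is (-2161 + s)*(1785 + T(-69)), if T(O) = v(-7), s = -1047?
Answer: -6149736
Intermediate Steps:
v(w) = (-5 + w)*(-4 + w)
T(O) = 132 (T(O) = 20 + (-7)² - 9*(-7) = 20 + 49 + 63 = 132)
(-2161 + s)*(1785 + T(-69)) = (-2161 - 1047)*(1785 + 132) = -3208*1917 = -6149736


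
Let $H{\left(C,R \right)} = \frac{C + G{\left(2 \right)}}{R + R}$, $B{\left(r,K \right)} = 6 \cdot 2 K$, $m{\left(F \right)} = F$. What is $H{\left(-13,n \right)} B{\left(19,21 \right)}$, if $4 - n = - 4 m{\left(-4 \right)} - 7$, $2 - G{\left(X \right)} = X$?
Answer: $\frac{1638}{5} \approx 327.6$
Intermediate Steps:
$G{\left(X \right)} = 2 - X$
$B{\left(r,K \right)} = 12 K$
$n = -5$ ($n = 4 - \left(\left(-4\right) \left(-4\right) - 7\right) = 4 - \left(16 - 7\right) = 4 - 9 = -5$)
$H{\left(C,R \right)} = \frac{C}{2 R}$ ($H{\left(C,R \right)} = \frac{C + \left(2 - 2\right)}{R + R} = \frac{C + \left(2 - 2\right)}{2 R} = \left(C + 0\right) \frac{1}{2 R} = C \frac{1}{2 R} = \frac{C}{2 R}$)
$H{\left(-13,n \right)} B{\left(19,21 \right)} = \frac{1}{2} \left(-13\right) \frac{1}{-5} \cdot 12 \cdot 21 = \frac{1}{2} \left(-13\right) \left(- \frac{1}{5}\right) 252 = \frac{13}{10} \cdot 252 = \frac{1638}{5}$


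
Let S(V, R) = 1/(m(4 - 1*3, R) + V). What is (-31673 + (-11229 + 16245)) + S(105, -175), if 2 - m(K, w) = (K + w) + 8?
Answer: -7277360/273 ≈ -26657.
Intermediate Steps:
m(K, w) = -6 - K - w (m(K, w) = 2 - ((K + w) + 8) = 2 - (8 + K + w) = 2 + (-8 - K - w) = -6 - K - w)
S(V, R) = 1/(-7 + V - R) (S(V, R) = 1/((-6 - (4 - 1*3) - R) + V) = 1/((-6 - (4 - 3) - R) + V) = 1/((-6 - 1*1 - R) + V) = 1/((-6 - 1 - R) + V) = 1/((-7 - R) + V) = 1/(-7 + V - R))
(-31673 + (-11229 + 16245)) + S(105, -175) = (-31673 + (-11229 + 16245)) - 1/(7 - 175 - 1*105) = (-31673 + 5016) - 1/(7 - 175 - 105) = -26657 - 1/(-273) = -26657 - 1*(-1/273) = -26657 + 1/273 = -7277360/273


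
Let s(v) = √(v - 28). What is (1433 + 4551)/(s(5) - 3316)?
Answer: -19842944/10995879 - 5984*I*√23/10995879 ≈ -1.8046 - 0.0026099*I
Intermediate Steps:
s(v) = √(-28 + v)
(1433 + 4551)/(s(5) - 3316) = (1433 + 4551)/(√(-28 + 5) - 3316) = 5984/(√(-23) - 3316) = 5984/(I*√23 - 3316) = 5984/(-3316 + I*√23)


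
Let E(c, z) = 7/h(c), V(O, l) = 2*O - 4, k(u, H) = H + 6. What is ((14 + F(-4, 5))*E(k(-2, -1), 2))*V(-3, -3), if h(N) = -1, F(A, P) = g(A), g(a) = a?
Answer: 700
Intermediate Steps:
F(A, P) = A
k(u, H) = 6 + H
V(O, l) = -4 + 2*O
E(c, z) = -7 (E(c, z) = 7/(-1) = 7*(-1) = -7)
((14 + F(-4, 5))*E(k(-2, -1), 2))*V(-3, -3) = ((14 - 4)*(-7))*(-4 + 2*(-3)) = (10*(-7))*(-4 - 6) = -70*(-10) = 700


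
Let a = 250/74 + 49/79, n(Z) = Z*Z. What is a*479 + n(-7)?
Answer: 5741779/2923 ≈ 1964.3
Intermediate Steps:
n(Z) = Z²
a = 11688/2923 (a = 250*(1/74) + 49*(1/79) = 125/37 + 49/79 = 11688/2923 ≈ 3.9986)
a*479 + n(-7) = (11688/2923)*479 + (-7)² = 5598552/2923 + 49 = 5741779/2923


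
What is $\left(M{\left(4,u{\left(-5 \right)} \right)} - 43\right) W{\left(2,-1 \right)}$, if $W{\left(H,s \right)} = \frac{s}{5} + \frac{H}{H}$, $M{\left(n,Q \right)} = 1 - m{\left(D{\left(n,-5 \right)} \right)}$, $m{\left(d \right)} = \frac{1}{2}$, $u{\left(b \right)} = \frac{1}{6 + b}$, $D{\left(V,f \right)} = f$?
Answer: $-34$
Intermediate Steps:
$m{\left(d \right)} = \frac{1}{2}$
$M{\left(n,Q \right)} = \frac{1}{2}$ ($M{\left(n,Q \right)} = 1 - \frac{1}{2} = \frac{1}{2}$)
$W{\left(H,s \right)} = 1 + \frac{s}{5}$ ($W{\left(H,s \right)} = s \frac{1}{5} + 1 = \frac{s}{5} + 1 = 1 + \frac{s}{5}$)
$\left(M{\left(4,u{\left(-5 \right)} \right)} - 43\right) W{\left(2,-1 \right)} = \left(\frac{1}{2} - 43\right) \left(1 + \frac{1}{5} \left(-1\right)\right) = - \frac{85 \left(1 - \frac{1}{5}\right)}{2} = \left(- \frac{85}{2}\right) \frac{4}{5} = -34$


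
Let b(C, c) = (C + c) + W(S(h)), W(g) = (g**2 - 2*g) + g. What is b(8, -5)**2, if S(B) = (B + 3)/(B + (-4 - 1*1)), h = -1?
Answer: 961/81 ≈ 11.864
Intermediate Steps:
S(B) = (3 + B)/(-5 + B) (S(B) = (3 + B)/(B + (-4 - 1)) = (3 + B)/(B - 5) = (3 + B)/(-5 + B))
W(g) = g**2 - g
b(C, c) = 4/9 + C + c (b(C, c) = (C + c) + ((3 - 1)/(-5 - 1))*(-1 + (3 - 1)/(-5 - 1)) = (C + c) + (2/(-6))*(-1 + 2/(-6)) = (C + c) + (-1/6*2)*(-1 - 1/6*2) = (C + c) - (-1 - 1/3)/3 = (C + c) - 1/3*(-4/3) = (C + c) + 4/9 = 4/9 + C + c)
b(8, -5)**2 = (4/9 + 8 - 5)**2 = (31/9)**2 = 961/81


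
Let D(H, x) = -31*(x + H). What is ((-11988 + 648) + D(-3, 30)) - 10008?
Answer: -22185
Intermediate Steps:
D(H, x) = -31*H - 31*x (D(H, x) = -31*(H + x) = -31*H - 31*x)
((-11988 + 648) + D(-3, 30)) - 10008 = ((-11988 + 648) + (-31*(-3) - 31*30)) - 10008 = (-11340 + (93 - 930)) - 10008 = (-11340 - 837) - 10008 = -12177 - 10008 = -22185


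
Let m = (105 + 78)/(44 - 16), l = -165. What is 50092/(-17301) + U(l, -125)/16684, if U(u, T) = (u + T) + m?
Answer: -23537896021/8082196752 ≈ -2.9123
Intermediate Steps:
m = 183/28 ≈ 6.5357
U(u, T) = 183/28 + T + u (U(u, T) = (u + T) + 183/28 = (T + u) + 183/28 = 183/28 + T + u)
50092/(-17301) + U(l, -125)/16684 = 50092/(-17301) + (183/28 - 125 - 165)/16684 = 50092*(-1/17301) - 7937/28*1/16684 = -50092/17301 - 7937/467152 = -23537896021/8082196752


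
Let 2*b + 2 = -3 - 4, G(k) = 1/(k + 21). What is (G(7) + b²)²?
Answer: 20164/49 ≈ 411.51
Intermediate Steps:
G(k) = 1/(21 + k)
b = -9/2 (b = -1 + (-3 - 4)/2 = -1 + (½)*(-7) = -1 - 7/2 = -9/2 ≈ -4.5000)
(G(7) + b²)² = (1/(21 + 7) + (-9/2)²)² = (1/28 + 81/4)² = (142/7)² = 20164/49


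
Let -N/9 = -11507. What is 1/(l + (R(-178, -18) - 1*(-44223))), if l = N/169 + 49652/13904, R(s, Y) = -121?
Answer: 587444/26269538073 ≈ 2.2362e-5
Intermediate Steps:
N = 103563 (N = -9*(-11507) = 103563)
l = 362082785/587444 (l = 103563/169 + 49652/13904 = 103563*(1/169) + 49652*(1/13904) = 103563/169 + 12413/3476 = 362082785/587444 ≈ 616.37)
1/(l + (R(-178, -18) - 1*(-44223))) = 1/(362082785/587444 + (-121 - 1*(-44223))) = 1/(362082785/587444 + (-121 + 44223)) = 1/(362082785/587444 + 44102) = 1/(26269538073/587444) = 587444/26269538073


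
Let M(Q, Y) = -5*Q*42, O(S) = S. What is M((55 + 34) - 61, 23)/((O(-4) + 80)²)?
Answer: -735/722 ≈ -1.0180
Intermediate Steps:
M(Q, Y) = -210*Q
M((55 + 34) - 61, 23)/((O(-4) + 80)²) = (-210*((55 + 34) - 61))/((-4 + 80)²) = (-210*(89 - 61))/(76²) = -210*28/5776 = -5880*1/5776 = -735/722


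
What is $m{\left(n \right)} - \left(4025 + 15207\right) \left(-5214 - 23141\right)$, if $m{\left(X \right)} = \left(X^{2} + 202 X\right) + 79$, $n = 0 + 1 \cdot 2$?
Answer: $545323847$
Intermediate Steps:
$n = 2$ ($n = 0 + 2 = 2$)
$m{\left(X \right)} = 79 + X^{2} + 202 X$
$m{\left(n \right)} - \left(4025 + 15207\right) \left(-5214 - 23141\right) = \left(79 + 2^{2} + 202 \cdot 2\right) - \left(4025 + 15207\right) \left(-5214 - 23141\right) = \left(79 + 4 + 404\right) - 19232 \left(-28355\right) = 487 - -545323360 = 487 + 545323360 = 545323847$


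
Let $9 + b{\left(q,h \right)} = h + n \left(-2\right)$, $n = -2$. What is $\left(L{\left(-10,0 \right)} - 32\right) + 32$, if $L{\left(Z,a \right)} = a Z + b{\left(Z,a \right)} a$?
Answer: $0$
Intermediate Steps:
$b{\left(q,h \right)} = -5 + h$ ($b{\left(q,h \right)} = -9 + \left(h - -4\right) = -9 + \left(h + 4\right) = -9 + \left(4 + h\right) = -5 + h$)
$L{\left(Z,a \right)} = Z a + a \left(-5 + a\right)$ ($L{\left(Z,a \right)} = a Z + \left(-5 + a\right) a = Z a + a \left(-5 + a\right)$)
$\left(L{\left(-10,0 \right)} - 32\right) + 32 = \left(0 \left(-5 - 10 + 0\right) - 32\right) + 32 = \left(0 \left(-15\right) - 32\right) + 32 = \left(0 - 32\right) + 32 = -32 + 32 = 0$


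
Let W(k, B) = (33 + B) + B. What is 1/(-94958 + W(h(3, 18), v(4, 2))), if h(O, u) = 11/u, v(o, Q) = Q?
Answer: -1/94921 ≈ -1.0535e-5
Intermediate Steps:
W(k, B) = 33 + 2*B
1/(-94958 + W(h(3, 18), v(4, 2))) = 1/(-94958 + (33 + 2*2)) = 1/(-94958 + (33 + 4)) = 1/(-94958 + 37) = 1/(-94921) = -1/94921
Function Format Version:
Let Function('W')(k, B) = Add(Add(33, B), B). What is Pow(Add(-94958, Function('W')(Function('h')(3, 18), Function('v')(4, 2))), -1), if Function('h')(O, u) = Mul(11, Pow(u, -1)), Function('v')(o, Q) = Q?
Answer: Rational(-1, 94921) ≈ -1.0535e-5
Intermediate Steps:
Function('W')(k, B) = Add(33, Mul(2, B))
Pow(Add(-94958, Function('W')(Function('h')(3, 18), Function('v')(4, 2))), -1) = Pow(Add(-94958, Add(33, Mul(2, 2))), -1) = Pow(Add(-94958, Add(33, 4)), -1) = Pow(Add(-94958, 37), -1) = Pow(-94921, -1) = Rational(-1, 94921)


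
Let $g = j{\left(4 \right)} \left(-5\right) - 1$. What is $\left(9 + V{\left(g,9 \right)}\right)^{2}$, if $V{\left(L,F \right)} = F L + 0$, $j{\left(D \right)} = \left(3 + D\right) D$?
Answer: $1587600$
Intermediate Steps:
$j{\left(D \right)} = D \left(3 + D\right)$
$g = -141$ ($g = 4 \left(3 + 4\right) \left(-5\right) - 1 = 4 \cdot 7 \left(-5\right) - 1 = 28 \left(-5\right) - 1 = -140 - 1 = -141$)
$V{\left(L,F \right)} = F L$
$\left(9 + V{\left(g,9 \right)}\right)^{2} = \left(9 + 9 \left(-141\right)\right)^{2} = \left(9 - 1269\right)^{2} = \left(-1260\right)^{2} = 1587600$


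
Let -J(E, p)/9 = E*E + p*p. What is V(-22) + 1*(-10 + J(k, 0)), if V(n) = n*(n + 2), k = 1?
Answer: 421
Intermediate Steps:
J(E, p) = -9*E**2 - 9*p**2 (J(E, p) = -9*(E*E + p*p) = -9*(E**2 + p**2) = -9*E**2 - 9*p**2)
V(n) = n*(2 + n)
V(-22) + 1*(-10 + J(k, 0)) = -22*(2 - 22) + 1*(-10 + (-9*1**2 - 9*0**2)) = -22*(-20) + 1*(-10 + (-9*1 - 9*0)) = 440 + 1*(-10 + (-9 + 0)) = 440 + 1*(-10 - 9) = 440 + 1*(-19) = 440 - 19 = 421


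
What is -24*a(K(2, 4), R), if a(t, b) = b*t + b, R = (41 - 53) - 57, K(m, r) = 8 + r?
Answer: 21528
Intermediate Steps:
R = -69 (R = -12 - 57 = -69)
a(t, b) = b + b*t
-24*a(K(2, 4), R) = -(-1656)*(1 + (8 + 4)) = -(-1656)*(1 + 12) = -(-1656)*13 = -24*(-897) = 21528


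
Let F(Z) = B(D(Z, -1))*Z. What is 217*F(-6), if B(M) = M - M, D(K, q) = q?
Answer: 0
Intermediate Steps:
B(M) = 0
F(Z) = 0 (F(Z) = 0*Z = 0)
217*F(-6) = 217*0 = 0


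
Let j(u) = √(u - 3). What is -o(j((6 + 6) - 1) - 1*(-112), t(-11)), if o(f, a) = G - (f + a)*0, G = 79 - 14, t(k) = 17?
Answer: -65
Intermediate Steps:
j(u) = √(-3 + u)
G = 65
o(f, a) = 65 (o(f, a) = 65 - (f + a)*0 = 65 - (a + f)*0 = 65 - 1*0 = 65 + 0 = 65)
-o(j((6 + 6) - 1) - 1*(-112), t(-11)) = -1*65 = -65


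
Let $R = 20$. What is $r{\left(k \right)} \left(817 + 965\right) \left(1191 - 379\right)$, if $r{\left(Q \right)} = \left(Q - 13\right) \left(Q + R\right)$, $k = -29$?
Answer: $546959952$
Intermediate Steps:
$r{\left(Q \right)} = \left(-13 + Q\right) \left(20 + Q\right)$ ($r{\left(Q \right)} = \left(Q - 13\right) \left(Q + 20\right) = \left(-13 + Q\right) \left(20 + Q\right)$)
$r{\left(k \right)} \left(817 + 965\right) \left(1191 - 379\right) = \left(-260 + \left(-29\right)^{2} + 7 \left(-29\right)\right) \left(817 + 965\right) \left(1191 - 379\right) = \left(-260 + 841 - 203\right) 1782 \cdot 812 = 378 \cdot 1446984 = 546959952$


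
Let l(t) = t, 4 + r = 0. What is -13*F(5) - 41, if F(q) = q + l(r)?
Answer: -54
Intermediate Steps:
r = -4 (r = -4 + 0 = -4)
F(q) = -4 + q (F(q) = q - 4 = -4 + q)
-13*F(5) - 41 = -13*(-4 + 5) - 41 = -13*1 - 41 = -13 - 41 = -54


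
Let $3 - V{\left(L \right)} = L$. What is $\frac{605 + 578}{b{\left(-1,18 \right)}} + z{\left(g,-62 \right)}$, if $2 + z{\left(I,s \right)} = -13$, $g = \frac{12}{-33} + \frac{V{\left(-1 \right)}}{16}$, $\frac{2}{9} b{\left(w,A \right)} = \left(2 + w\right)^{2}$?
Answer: $\frac{2231}{9} \approx 247.89$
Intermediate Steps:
$V{\left(L \right)} = 3 - L$
$b{\left(w,A \right)} = \frac{9 \left(2 + w\right)^{2}}{2}$
$g = - \frac{5}{44}$ ($g = \frac{12}{-33} + \frac{3 - -1}{16} = 12 \left(- \frac{1}{33}\right) + \left(3 + 1\right) \frac{1}{16} = - \frac{4}{11} + 4 \cdot \frac{1}{16} = - \frac{4}{11} + \frac{1}{4} = - \frac{5}{44} \approx -0.11364$)
$z{\left(I,s \right)} = -15$ ($z{\left(I,s \right)} = -2 - 13 = -15$)
$\frac{605 + 578}{b{\left(-1,18 \right)}} + z{\left(g,-62 \right)} = \frac{605 + 578}{\frac{9}{2} \left(2 - 1\right)^{2}} - 15 = \frac{1183}{\frac{9}{2} \cdot 1^{2}} - 15 = \frac{1183}{\frac{9}{2} \cdot 1} - 15 = \frac{1183}{\frac{9}{2}} - 15 = 1183 \cdot \frac{2}{9} - 15 = \frac{2366}{9} - 15 = \frac{2231}{9}$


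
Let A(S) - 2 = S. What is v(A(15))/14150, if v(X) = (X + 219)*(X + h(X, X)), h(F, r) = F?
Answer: 4012/7075 ≈ 0.56707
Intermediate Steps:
A(S) = 2 + S
v(X) = 2*X*(219 + X) (v(X) = (X + 219)*(X + X) = (219 + X)*(2*X) = 2*X*(219 + X))
v(A(15))/14150 = (2*(2 + 15)*(219 + (2 + 15)))/14150 = (2*17*(219 + 17))*(1/14150) = (2*17*236)*(1/14150) = 8024*(1/14150) = 4012/7075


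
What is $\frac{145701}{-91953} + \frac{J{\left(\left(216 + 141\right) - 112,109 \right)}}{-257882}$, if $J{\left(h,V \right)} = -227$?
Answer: $- \frac{4172532439}{2634780394} \approx -1.5836$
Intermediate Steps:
$\frac{145701}{-91953} + \frac{J{\left(\left(216 + 141\right) - 112,109 \right)}}{-257882} = \frac{145701}{-91953} - \frac{227}{-257882} = 145701 \left(- \frac{1}{91953}\right) - - \frac{227}{257882} = - \frac{16189}{10217} + \frac{227}{257882} = - \frac{4172532439}{2634780394}$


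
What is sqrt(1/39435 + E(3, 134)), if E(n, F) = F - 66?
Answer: sqrt(105748146735)/39435 ≈ 8.2462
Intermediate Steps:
E(n, F) = -66 + F
sqrt(1/39435 + E(3, 134)) = sqrt(1/39435 + (-66 + 134)) = sqrt(1/39435 + 68) = sqrt(2681581/39435) = sqrt(105748146735)/39435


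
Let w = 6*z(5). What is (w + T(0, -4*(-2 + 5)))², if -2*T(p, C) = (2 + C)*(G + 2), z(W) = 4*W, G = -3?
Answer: 13225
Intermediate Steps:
w = 120 (w = 6*(4*5) = 6*20 = 120)
T(p, C) = 1 + C/2 (T(p, C) = -(2 + C)*(-3 + 2)/2 = -(2 + C)*(-1)/2 = -(-2 - C)/2 = 1 + C/2)
(w + T(0, -4*(-2 + 5)))² = (120 + (1 + (-4*(-2 + 5))/2))² = (120 + (1 + (-4*3)/2))² = (120 + (1 + (½)*(-12)))² = (120 + (1 - 6))² = (120 - 5)² = 115² = 13225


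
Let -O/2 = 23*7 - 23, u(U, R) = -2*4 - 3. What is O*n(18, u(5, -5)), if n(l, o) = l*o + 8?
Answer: 52440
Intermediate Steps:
u(U, R) = -11 (u(U, R) = -8 - 3 = -11)
n(l, o) = 8 + l*o
O = -276 (O = -2*(23*7 - 23) = -2*(161 - 23) = -2*138 = -276)
O*n(18, u(5, -5)) = -276*(8 + 18*(-11)) = -276*(8 - 198) = -276*(-190) = 52440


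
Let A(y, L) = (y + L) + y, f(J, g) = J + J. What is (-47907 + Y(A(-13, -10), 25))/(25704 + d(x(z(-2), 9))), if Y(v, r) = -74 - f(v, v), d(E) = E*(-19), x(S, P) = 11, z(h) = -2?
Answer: -47909/25495 ≈ -1.8792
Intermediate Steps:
f(J, g) = 2*J
A(y, L) = L + 2*y (A(y, L) = (L + y) + y = L + 2*y)
d(E) = -19*E
Y(v, r) = -74 - 2*v
(-47907 + Y(A(-13, -10), 25))/(25704 + d(x(z(-2), 9))) = (-47907 + (-74 - 2*(-10 + 2*(-13))))/(25704 - 19*11) = (-47907 + (-74 - 2*(-10 - 26)))/(25704 - 209) = (-47907 + (-74 - 2*(-36)))/25495 = (-47907 + (-74 + 72))*(1/25495) = (-47907 - 2)*(1/25495) = -47909*1/25495 = -47909/25495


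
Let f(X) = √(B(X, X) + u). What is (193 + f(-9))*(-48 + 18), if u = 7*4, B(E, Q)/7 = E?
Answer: -5790 - 30*I*√35 ≈ -5790.0 - 177.48*I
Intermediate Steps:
B(E, Q) = 7*E
u = 28
f(X) = √(28 + 7*X) (f(X) = √(7*X + 28) = √(28 + 7*X))
(193 + f(-9))*(-48 + 18) = (193 + √(28 + 7*(-9)))*(-48 + 18) = (193 + √(28 - 63))*(-30) = (193 + √(-35))*(-30) = (193 + I*√35)*(-30) = -5790 - 30*I*√35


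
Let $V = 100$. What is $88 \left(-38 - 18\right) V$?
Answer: $-492800$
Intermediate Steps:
$88 \left(-38 - 18\right) V = 88 \left(-38 - 18\right) 100 = 88 \left(-56\right) 100 = \left(-4928\right) 100 = -492800$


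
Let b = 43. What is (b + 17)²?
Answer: 3600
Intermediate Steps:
(b + 17)² = (43 + 17)² = 60² = 3600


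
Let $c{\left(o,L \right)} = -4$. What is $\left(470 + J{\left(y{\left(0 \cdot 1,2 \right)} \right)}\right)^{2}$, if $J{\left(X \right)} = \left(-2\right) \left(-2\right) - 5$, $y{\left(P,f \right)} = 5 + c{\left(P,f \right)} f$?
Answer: $219961$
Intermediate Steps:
$y{\left(P,f \right)} = 5 - 4 f$
$J{\left(X \right)} = -1$ ($J{\left(X \right)} = 4 - 5 = -1$)
$\left(470 + J{\left(y{\left(0 \cdot 1,2 \right)} \right)}\right)^{2} = \left(470 - 1\right)^{2} = 469^{2} = 219961$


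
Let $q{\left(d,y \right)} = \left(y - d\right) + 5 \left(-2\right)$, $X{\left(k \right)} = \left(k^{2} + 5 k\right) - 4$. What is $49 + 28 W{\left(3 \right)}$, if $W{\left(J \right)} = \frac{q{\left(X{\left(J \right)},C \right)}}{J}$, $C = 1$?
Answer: $- \frac{665}{3} \approx -221.67$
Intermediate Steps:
$X{\left(k \right)} = -4 + k^{2} + 5 k$
$q{\left(d,y \right)} = -10 + y - d$ ($q{\left(d,y \right)} = \left(y - d\right) - 10 = -10 + y - d$)
$W{\left(J \right)} = \frac{-5 - J^{2} - 5 J}{J}$ ($W{\left(J \right)} = \frac{-10 + 1 - \left(-4 + J^{2} + 5 J\right)}{J} = \frac{-5 - J^{2} - 5 J}{J}$)
$49 + 28 W{\left(3 \right)} = 49 + 28 \left(-5 - 3 - \frac{5}{3}\right) = 49 + 28 \left(- \frac{29}{3}\right) = 49 - \frac{812}{3} = - \frac{665}{3}$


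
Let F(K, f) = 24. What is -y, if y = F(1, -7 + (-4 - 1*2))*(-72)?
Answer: 1728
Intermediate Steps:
y = -1728 (y = 24*(-72) = -1728)
-y = -1*(-1728) = 1728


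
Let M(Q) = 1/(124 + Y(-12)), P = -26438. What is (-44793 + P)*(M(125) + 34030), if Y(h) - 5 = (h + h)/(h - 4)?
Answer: -632661775192/261 ≈ -2.4240e+9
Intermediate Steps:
Y(h) = 5 + 2*h/(-4 + h) (Y(h) = 5 + (h + h)/(h - 4) = 5 + (2*h)/(-4 + h) = 5 + 2*h/(-4 + h))
M(Q) = 2/261 (M(Q) = 1/(124 + (-20 + 7*(-12))/(-4 - 12)) = 1/(124 + (-20 - 84)/(-16)) = 1/(124 - 1/16*(-104)) = 1/(124 + 13/2) = 1/(261/2) = 2/261)
(-44793 + P)*(M(125) + 34030) = (-44793 - 26438)*(2/261 + 34030) = -71231*8881832/261 = -632661775192/261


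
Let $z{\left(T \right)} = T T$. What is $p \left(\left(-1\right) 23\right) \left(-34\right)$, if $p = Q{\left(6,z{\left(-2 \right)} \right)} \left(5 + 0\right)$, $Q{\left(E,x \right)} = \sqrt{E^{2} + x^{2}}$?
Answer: $7820 \sqrt{13} \approx 28195.0$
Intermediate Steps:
$z{\left(T \right)} = T^{2}$
$p = 10 \sqrt{13}$ ($p = \sqrt{6^{2} + \left(\left(-2\right)^{2}\right)^{2}} \left(5 + 0\right) = \sqrt{36 + 4^{2}} \cdot 5 = \sqrt{36 + 16} \cdot 5 = \sqrt{52} \cdot 5 = 2 \sqrt{13} \cdot 5 = 10 \sqrt{13} \approx 36.056$)
$p \left(\left(-1\right) 23\right) \left(-34\right) = 10 \sqrt{13} \left(\left(-1\right) 23\right) \left(-34\right) = 10 \sqrt{13} \left(-23\right) \left(-34\right) = - 230 \sqrt{13} \left(-34\right) = 7820 \sqrt{13}$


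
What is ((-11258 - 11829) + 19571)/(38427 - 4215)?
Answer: -293/2851 ≈ -0.10277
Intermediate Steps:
((-11258 - 11829) + 19571)/(38427 - 4215) = (-23087 + 19571)/34212 = -3516*1/34212 = -293/2851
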